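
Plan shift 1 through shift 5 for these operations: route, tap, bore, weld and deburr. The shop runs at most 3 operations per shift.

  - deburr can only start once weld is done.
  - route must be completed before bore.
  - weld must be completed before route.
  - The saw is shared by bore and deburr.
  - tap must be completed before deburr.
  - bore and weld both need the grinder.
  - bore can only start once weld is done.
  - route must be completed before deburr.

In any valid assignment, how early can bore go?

shift 3

Precedence pushes bore to at least shift 3.
bore at shift 3 is achievable: bore=shift 3; route=shift 2; weld=shift 1; deburr=shift 4; tap=shift 1.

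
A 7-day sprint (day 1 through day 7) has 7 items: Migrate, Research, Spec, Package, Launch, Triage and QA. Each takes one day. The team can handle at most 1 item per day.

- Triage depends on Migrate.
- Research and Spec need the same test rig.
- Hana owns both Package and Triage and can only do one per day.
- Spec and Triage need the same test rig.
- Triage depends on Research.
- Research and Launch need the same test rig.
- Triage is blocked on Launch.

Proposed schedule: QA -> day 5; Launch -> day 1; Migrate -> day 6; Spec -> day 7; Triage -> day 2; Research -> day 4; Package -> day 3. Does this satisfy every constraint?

Triage is blocked on Launch — holds.
Hana owns both Package and Triage and can only do one per day — holds.
Triage depends on Research — violated.
Triage depends on Migrate — violated.
The team can handle at most 1 item per day — holds.
Research and Spec need the same test rig — holds.
Spec and Triage need the same test rig — holds.
Research and Launch need the same test rig — holds.

No — it violates: Triage depends on Migrate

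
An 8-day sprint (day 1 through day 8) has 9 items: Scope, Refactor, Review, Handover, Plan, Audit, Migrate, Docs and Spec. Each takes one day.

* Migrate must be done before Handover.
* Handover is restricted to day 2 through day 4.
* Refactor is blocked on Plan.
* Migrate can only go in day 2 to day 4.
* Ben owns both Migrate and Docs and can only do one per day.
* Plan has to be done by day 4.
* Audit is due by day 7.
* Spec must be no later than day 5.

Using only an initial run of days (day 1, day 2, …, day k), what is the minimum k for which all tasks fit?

3 days

The precedence chain requires at least 2 distinct days.
Propagating the time windows through the other constraints, Handover can't land before day 3, so the schedule must run through at least day 3.
3 works (last occupied day: day 3): for example Migrate -> day 2; Docs -> day 1; Handover -> day 3; Audit -> day 1; Scope -> day 1; Plan -> day 1; Review -> day 1; Refactor -> day 2; Spec -> day 1.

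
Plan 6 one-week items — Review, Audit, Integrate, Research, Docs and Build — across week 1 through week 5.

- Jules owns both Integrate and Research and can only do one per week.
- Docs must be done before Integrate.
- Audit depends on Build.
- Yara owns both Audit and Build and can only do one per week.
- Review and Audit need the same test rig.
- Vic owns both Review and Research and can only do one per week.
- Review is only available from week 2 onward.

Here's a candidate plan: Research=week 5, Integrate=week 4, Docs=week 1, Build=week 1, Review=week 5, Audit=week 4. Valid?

Invalid. Vic owns both Review and Research and can only do one per week.

Yara owns both Audit and Build and can only do one per week — holds.
Review and Audit need the same test rig — holds.
Review is only available from week 2 onward — holds.
Docs must be done before Integrate — holds.
Audit depends on Build — holds.
Vic owns both Review and Research and can only do one per week — violated.
Jules owns both Integrate and Research and can only do one per week — holds.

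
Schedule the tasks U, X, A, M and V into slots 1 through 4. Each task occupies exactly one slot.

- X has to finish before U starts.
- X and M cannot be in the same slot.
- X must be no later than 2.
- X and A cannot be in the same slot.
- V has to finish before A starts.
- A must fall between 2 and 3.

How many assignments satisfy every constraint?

Splitting on U: it can be 2 (9), 3 (15), 4 (15). Listing each branch's schedules as (X, A, M, V):
U=2: (1,2,2,1) (1,2,3,1) (1,2,4,1) (1,3,2,1) (1,3,2,2) (1,3,3,1) (1,3,3,2) (1,3,4,1) (1,3,4,2) — 9.
U=3: (1,2,2,1) (1,2,3,1) (1,2,4,1) (1,3,2,1) (1,3,2,2) (1,3,3,1) (1,3,3,2) (1,3,4,1) (1,3,4,2) (2,3,1,1) (2,3,1,2) (2,3,3,1) (2,3,3,2) (2,3,4,1) (2,3,4,2) — 15.
U=4: (1,2,2,1) (1,2,3,1) (1,2,4,1) (1,3,2,1) (1,3,2,2) (1,3,3,1) (1,3,3,2) (1,3,4,1) (1,3,4,2) (2,3,1,1) (2,3,1,2) (2,3,3,1) (2,3,3,2) (2,3,4,1) (2,3,4,2) — 15.
Summing: 9 + 15 + 15 = 39.

39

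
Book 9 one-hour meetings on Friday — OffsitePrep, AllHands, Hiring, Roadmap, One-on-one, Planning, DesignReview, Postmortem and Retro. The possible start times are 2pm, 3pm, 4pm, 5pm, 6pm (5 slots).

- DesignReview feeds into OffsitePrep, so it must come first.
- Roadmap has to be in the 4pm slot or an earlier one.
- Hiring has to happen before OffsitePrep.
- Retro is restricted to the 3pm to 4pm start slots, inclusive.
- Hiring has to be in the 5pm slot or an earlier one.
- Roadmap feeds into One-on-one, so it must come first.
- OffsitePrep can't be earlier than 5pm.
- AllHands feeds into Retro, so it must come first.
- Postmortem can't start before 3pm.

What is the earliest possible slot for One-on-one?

Precedence pushes One-on-one to at least 3pm.
One-on-one at 3pm is achievable: One-on-one=3pm; OffsitePrep=5pm; Retro=3pm; DesignReview=2pm; Planning=2pm; Roadmap=2pm; Postmortem=3pm; Hiring=2pm; AllHands=2pm.

3pm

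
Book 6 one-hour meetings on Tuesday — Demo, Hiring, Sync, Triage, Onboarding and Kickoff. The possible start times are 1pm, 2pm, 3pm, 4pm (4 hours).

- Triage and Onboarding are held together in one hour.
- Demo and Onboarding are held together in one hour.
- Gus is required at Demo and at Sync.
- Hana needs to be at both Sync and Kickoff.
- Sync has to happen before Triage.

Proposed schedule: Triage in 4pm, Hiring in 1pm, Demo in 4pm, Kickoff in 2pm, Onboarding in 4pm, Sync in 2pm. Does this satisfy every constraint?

Sync has to happen before Triage — holds.
Demo and Onboarding are held together in one hour — holds.
Hana needs to be at both Sync and Kickoff — violated.
Gus is required at Demo and at Sync — holds.
Triage and Onboarding are held together in one hour — holds.

No. Hana needs to be at both Sync and Kickoff is not satisfied.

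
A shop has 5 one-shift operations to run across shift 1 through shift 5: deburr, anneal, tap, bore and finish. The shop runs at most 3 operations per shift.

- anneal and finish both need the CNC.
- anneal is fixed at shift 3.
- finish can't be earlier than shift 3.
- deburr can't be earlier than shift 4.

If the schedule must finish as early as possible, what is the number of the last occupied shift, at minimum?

With at most 3 per shift and 5 operations, at least 2 shifts are needed.
deburr can't be placed before shift 4, so the schedule must run through at least shift 4.
4 works (last occupied shift: shift 4): for example tap in shift 1, finish in shift 4, anneal in shift 3, bore in shift 1, deburr in shift 4.

4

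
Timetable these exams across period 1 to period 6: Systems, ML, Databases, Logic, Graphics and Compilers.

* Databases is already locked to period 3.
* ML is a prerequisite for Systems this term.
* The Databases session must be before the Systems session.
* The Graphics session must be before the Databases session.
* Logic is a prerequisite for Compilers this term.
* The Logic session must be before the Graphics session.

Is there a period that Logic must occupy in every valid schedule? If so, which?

period 1

Downstream work caps Logic at period 1.
So Logic is pinned to period 1.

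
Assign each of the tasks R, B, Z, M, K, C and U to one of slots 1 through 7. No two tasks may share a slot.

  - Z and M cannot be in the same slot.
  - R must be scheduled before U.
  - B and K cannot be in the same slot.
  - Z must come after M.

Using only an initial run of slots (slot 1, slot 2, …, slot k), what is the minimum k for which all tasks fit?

The precedence chain requires at least 2 distinct slots.
With at most 1 per slot and 7 tasks, at least 7 slots are needed.
7 works (last occupied slot: 7): for example R -> 1; Z -> 3; B -> 5; U -> 4; M -> 2; K -> 6; C -> 7.

7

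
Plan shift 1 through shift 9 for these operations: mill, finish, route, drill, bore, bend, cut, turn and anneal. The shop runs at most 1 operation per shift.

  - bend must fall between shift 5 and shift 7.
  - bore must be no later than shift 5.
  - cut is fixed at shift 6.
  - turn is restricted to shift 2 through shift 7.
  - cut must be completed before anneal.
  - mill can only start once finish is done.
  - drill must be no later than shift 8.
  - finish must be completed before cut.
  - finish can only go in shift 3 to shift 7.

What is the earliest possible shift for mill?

shift 4

Precedence pushes mill to at least shift 4.
mill at shift 4 is achievable: mill in shift 4, finish in shift 3, drill in shift 7, turn in shift 2, bore in shift 1, bend in shift 5, route in shift 9, anneal in shift 8, cut in shift 6.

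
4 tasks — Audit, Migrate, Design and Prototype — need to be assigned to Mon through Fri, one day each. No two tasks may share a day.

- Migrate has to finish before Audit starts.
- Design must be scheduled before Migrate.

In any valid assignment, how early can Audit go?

Precedence pushes Audit to at least Wed.
Audit at Wed is achievable: Migrate in Tue; Prototype in Thu; Design in Mon; Audit in Wed.

Wed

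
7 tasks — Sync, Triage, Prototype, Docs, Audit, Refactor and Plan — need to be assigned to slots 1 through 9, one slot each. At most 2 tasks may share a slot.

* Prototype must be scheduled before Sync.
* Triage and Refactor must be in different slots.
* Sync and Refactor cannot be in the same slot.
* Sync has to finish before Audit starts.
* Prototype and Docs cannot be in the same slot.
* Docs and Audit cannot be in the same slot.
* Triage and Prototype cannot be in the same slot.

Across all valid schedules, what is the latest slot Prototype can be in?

Downstream work caps Prototype at 7.
Prototype at 7 is achievable: Sync in 8; Prototype in 7; Docs in 1; Refactor in 2; Triage in 1; Plan in 2; Audit in 9.

7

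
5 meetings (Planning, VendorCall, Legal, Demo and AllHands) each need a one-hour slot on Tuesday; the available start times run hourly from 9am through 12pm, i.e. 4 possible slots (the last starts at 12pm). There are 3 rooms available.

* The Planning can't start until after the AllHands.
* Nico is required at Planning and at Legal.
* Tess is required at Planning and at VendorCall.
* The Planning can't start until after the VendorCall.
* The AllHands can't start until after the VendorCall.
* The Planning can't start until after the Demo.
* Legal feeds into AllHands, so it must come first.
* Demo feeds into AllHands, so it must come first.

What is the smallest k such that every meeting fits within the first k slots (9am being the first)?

3

The precedence chain requires at least 3 distinct slots.
With at most 3 per slot and 5 meetings, at least 2 slots are needed.
3 works (last occupied slot: 11am): for example Legal -> 9am, AllHands -> 10am, VendorCall -> 9am, Demo -> 9am, Planning -> 11am.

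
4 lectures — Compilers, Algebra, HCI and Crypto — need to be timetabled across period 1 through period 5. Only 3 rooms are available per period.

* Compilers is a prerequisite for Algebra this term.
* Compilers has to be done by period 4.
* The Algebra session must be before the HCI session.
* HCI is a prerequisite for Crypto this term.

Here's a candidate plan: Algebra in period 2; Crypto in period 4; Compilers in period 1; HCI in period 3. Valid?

Valid

Only 3 rooms are available per period — holds.
Compilers is a prerequisite for Algebra this term — holds.
Compilers has to be done by period 4 — holds.
HCI is a prerequisite for Crypto this term — holds.
The Algebra session must be before the HCI session — holds.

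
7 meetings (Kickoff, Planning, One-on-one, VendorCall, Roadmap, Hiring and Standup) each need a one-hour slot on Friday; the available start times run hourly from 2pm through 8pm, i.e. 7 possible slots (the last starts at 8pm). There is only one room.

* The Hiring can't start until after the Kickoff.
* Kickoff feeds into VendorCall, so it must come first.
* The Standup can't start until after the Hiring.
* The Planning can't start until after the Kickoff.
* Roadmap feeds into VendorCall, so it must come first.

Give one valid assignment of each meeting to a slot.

Roadmap=3pm; One-on-one=8pm; Planning=6pm; Hiring=5pm; Standup=7pm; VendorCall=4pm; Kickoff=2pm

Checking: Hiring(5pm) before Standup(7pm); Kickoff(2pm) before Planning(6pm); Roadmap(3pm) before VendorCall(4pm); Kickoff(2pm) before Hiring(5pm); Kickoff(2pm) before VendorCall(4pm); max 1 per slot (cap 1).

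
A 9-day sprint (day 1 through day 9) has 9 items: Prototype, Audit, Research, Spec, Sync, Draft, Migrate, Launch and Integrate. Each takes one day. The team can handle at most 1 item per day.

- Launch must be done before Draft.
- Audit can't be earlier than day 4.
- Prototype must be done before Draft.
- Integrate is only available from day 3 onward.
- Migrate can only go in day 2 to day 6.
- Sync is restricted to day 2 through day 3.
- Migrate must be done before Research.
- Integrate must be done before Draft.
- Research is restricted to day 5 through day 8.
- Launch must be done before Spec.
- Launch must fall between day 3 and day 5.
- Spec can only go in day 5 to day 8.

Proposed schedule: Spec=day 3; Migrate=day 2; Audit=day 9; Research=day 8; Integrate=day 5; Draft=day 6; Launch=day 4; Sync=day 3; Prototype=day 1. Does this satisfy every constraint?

Launch must be done before Draft — holds.
Launch must be done before Spec — violated.
Migrate must be done before Research — holds.
Integrate must be done before Draft — holds.
Prototype must be done before Draft — holds.
The team can handle at most 1 item per day — violated.
Launch must fall between day 3 and day 5 — holds.
Migrate can only go in day 2 to day 6 — holds.
Research is restricted to day 5 through day 8 — holds.
Integrate is only available from day 3 onward — holds.
Audit can't be earlier than day 4 — holds.
Spec can only go in day 5 to day 8 — violated.
Sync is restricted to day 2 through day 3 — holds.

No — it violates: Spec can only go in day 5 to day 8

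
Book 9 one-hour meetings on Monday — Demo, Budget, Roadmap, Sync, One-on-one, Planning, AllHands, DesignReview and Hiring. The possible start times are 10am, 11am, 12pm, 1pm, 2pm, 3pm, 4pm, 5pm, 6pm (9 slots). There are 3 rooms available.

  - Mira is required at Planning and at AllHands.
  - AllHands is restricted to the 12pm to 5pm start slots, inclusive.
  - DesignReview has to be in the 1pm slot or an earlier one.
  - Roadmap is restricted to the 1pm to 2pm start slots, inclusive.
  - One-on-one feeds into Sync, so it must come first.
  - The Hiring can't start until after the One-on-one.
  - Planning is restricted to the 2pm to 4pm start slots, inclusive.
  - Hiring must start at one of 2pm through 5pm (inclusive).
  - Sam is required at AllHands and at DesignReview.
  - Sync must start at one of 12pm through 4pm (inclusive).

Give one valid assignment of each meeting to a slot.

Hiring -> 2pm; Demo -> 10am; AllHands -> 12pm; One-on-one -> 10am; DesignReview -> 10am; Planning -> 2pm; Roadmap -> 1pm; Budget -> 11am; Sync -> 12pm

Checking: One-on-one(10am) before Sync(12pm); One-on-one(10am) before Hiring(2pm); AllHands(12pm) != DesignReview(10am); Planning(2pm) != AllHands(12pm); Roadmap=1pm in [1pm,2pm]; Planning=2pm in [2pm,4pm]; Sync=12pm in [12pm,4pm]; Hiring=2pm in [2pm,5pm]; AllHands=12pm in [12pm,5pm]; DesignReview=10am in [10am,1pm]; max 3 per slot (cap 3).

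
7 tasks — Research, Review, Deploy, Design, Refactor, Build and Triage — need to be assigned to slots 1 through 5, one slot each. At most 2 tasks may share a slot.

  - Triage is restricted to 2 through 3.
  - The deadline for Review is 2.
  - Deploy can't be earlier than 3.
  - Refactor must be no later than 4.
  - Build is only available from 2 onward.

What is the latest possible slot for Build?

5

Build is available from 2.
Build at 5 is achievable: Refactor -> 1, Design -> 3, Triage -> 2, Build -> 5, Deploy -> 3, Review -> 1, Research -> 2.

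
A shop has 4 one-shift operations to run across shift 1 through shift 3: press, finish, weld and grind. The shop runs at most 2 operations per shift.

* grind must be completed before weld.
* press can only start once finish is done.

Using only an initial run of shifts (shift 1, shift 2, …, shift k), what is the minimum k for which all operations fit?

The precedence chain requires at least 2 distinct shifts.
With at most 2 per shift and 4 operations, at least 2 shifts are needed.
2 works (last occupied shift: shift 2): for example press in shift 2; weld in shift 2; grind in shift 1; finish in shift 1.

2 shifts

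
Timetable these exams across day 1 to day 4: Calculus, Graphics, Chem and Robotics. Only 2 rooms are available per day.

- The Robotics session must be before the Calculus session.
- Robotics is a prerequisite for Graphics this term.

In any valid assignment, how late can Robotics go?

day 3

Downstream work caps Robotics at day 3.
Robotics at day 3 is achievable: Calculus -> day 4; Robotics -> day 3; Chem -> day 1; Graphics -> day 4.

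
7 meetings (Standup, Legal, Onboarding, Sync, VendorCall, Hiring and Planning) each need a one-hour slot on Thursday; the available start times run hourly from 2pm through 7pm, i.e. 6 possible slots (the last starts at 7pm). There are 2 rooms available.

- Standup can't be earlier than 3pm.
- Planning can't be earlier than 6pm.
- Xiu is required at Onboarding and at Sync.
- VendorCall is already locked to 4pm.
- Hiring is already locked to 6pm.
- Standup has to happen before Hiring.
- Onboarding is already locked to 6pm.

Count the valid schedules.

Splitting on Standup: it can be 3pm (22), 4pm (15), 5pm (22). Listing each branch's schedules as (Legal, Onboarding, Sync, VendorCall, Hiring, Planning):
Standup=3pm: (2pm,6pm,2pm,4pm,6pm,7pm) (2pm,6pm,3pm,4pm,6pm,7pm) (2pm,6pm,4pm,4pm,6pm,7pm) (2pm,6pm,5pm,4pm,6pm,7pm) (2pm,6pm,7pm,4pm,6pm,7pm) (3pm,6pm,2pm,4pm,6pm,7pm) (3pm,6pm,4pm,4pm,6pm,7pm) (3pm,6pm,5pm,4pm,6pm,7pm) (3pm,6pm,7pm,4pm,6pm,7pm) (4pm,6pm,2pm,4pm,6pm,7pm) (4pm,6pm,3pm,4pm,6pm,7pm) (4pm,6pm,5pm,4pm,6pm,7pm) (4pm,6pm,7pm,4pm,6pm,7pm) (5pm,6pm,2pm,4pm,6pm,7pm) (5pm,6pm,3pm,4pm,6pm,7pm) (5pm,6pm,4pm,4pm,6pm,7pm) (5pm,6pm,5pm,4pm,6pm,7pm) (5pm,6pm,7pm,4pm,6pm,7pm) (7pm,6pm,2pm,4pm,6pm,7pm) (7pm,6pm,3pm,4pm,6pm,7pm) (7pm,6pm,4pm,4pm,6pm,7pm) (7pm,6pm,5pm,4pm,6pm,7pm) — 22.
Standup=4pm: (2pm,6pm,2pm,4pm,6pm,7pm) (2pm,6pm,3pm,4pm,6pm,7pm) (2pm,6pm,5pm,4pm,6pm,7pm) (2pm,6pm,7pm,4pm,6pm,7pm) (3pm,6pm,2pm,4pm,6pm,7pm) (3pm,6pm,3pm,4pm,6pm,7pm) (3pm,6pm,5pm,4pm,6pm,7pm) (3pm,6pm,7pm,4pm,6pm,7pm) (5pm,6pm,2pm,4pm,6pm,7pm) (5pm,6pm,3pm,4pm,6pm,7pm) (5pm,6pm,5pm,4pm,6pm,7pm) (5pm,6pm,7pm,4pm,6pm,7pm) (7pm,6pm,2pm,4pm,6pm,7pm) (7pm,6pm,3pm,4pm,6pm,7pm) (7pm,6pm,5pm,4pm,6pm,7pm) — 15.
Standup=5pm: (2pm,6pm,2pm,4pm,6pm,7pm) (2pm,6pm,3pm,4pm,6pm,7pm) (2pm,6pm,4pm,4pm,6pm,7pm) (2pm,6pm,5pm,4pm,6pm,7pm) (2pm,6pm,7pm,4pm,6pm,7pm) (3pm,6pm,2pm,4pm,6pm,7pm) (3pm,6pm,3pm,4pm,6pm,7pm) (3pm,6pm,4pm,4pm,6pm,7pm) (3pm,6pm,5pm,4pm,6pm,7pm) (3pm,6pm,7pm,4pm,6pm,7pm) (4pm,6pm,2pm,4pm,6pm,7pm) (4pm,6pm,3pm,4pm,6pm,7pm) (4pm,6pm,5pm,4pm,6pm,7pm) (4pm,6pm,7pm,4pm,6pm,7pm) (5pm,6pm,2pm,4pm,6pm,7pm) (5pm,6pm,3pm,4pm,6pm,7pm) (5pm,6pm,4pm,4pm,6pm,7pm) (5pm,6pm,7pm,4pm,6pm,7pm) (7pm,6pm,2pm,4pm,6pm,7pm) (7pm,6pm,3pm,4pm,6pm,7pm) (7pm,6pm,4pm,4pm,6pm,7pm) (7pm,6pm,5pm,4pm,6pm,7pm) — 22.
Summing: 22 + 15 + 22 = 59.

59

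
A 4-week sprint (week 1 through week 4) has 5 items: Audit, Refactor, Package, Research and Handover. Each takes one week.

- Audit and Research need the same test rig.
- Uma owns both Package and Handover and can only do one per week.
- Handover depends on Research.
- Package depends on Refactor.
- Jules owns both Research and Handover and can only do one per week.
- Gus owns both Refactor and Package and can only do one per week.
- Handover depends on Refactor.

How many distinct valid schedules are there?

Splitting on Audit: it can be week 1 (9), week 2 (11), week 3 (14), week 4 (17). Listing each branch's schedules as (Refactor, Package, Research, Handover) by week number:
Audit=week 1: (1,2,2,3) (1,2,2,4) (1,2,3,4) (1,3,2,4) (1,3,3,4) (1,4,2,3) (2,3,2,4) (2,3,3,4) (2,4,2,3) — 9.
Audit=week 2: (1,2,1,3) (1,2,1,4) (1,2,3,4) (1,3,1,2) (1,3,1,4) (1,3,3,4) (1,4,1,2) (1,4,1,3) (2,3,1,4) (2,3,3,4) (2,4,1,3) — 11.
Audit=week 3: (1,2,1,3) (1,2,1,4) (1,2,2,3) (1,2,2,4) (1,3,1,2) (1,3,1,4) (1,3,2,4) (1,4,1,2) (1,4,1,3) (1,4,2,3) (2,3,1,4) (2,3,2,4) (2,4,1,3) (2,4,2,3) — 14.
Audit=week 4: (1,2,1,3) (1,2,1,4) (1,2,2,3) (1,2,2,4) (1,2,3,4) (1,3,1,2) (1,3,1,4) (1,3,2,4) (1,3,3,4) (1,4,1,2) (1,4,1,3) (1,4,2,3) (2,3,1,4) (2,3,2,4) (2,3,3,4) (2,4,1,3) (2,4,2,3) — 17.
Summing: 9 + 11 + 14 + 17 = 51.

51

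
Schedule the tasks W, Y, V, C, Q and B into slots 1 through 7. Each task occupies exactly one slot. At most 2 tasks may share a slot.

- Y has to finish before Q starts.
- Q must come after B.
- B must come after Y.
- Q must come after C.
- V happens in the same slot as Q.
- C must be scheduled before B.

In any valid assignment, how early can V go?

3

V must be in the same slot as Q, which can't be before 3, so V is at least 3.
V at 3 is achievable: B -> 2; Y -> 1; C -> 1; Q -> 3; W -> 2; V -> 3.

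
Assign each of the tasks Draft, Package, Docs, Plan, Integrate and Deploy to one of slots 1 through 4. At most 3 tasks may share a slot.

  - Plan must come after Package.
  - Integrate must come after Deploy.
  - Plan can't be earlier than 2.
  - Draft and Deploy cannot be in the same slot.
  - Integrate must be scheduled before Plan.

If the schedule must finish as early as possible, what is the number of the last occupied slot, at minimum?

The precedence chain requires at least 3 distinct slots.
With at most 3 per slot and 6 tasks, at least 2 slots are needed.
3 works (last occupied slot: 3): for example Integrate -> 2; Plan -> 3; Deploy -> 1; Draft -> 2; Package -> 1; Docs -> 1.

slot 3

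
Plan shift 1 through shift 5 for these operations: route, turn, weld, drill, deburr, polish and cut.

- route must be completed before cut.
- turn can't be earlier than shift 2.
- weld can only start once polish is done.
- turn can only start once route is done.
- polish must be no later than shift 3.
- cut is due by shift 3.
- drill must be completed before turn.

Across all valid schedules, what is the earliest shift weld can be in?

Precedence pushes weld to at least shift 2.
weld at shift 2 is achievable: turn in shift 2; weld in shift 2; deburr in shift 1; drill in shift 1; cut in shift 2; polish in shift 1; route in shift 1.

shift 2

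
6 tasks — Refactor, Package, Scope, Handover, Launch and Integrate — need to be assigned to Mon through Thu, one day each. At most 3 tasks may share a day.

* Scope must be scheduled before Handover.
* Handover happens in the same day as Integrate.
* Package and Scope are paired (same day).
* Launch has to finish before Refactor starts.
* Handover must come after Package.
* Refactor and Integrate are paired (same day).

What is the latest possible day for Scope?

Wed

Downstream work caps Scope at Wed.
Scope at Wed is achievable: Package in Wed, Scope in Wed, Integrate in Thu, Launch in Mon, Refactor in Thu, Handover in Thu.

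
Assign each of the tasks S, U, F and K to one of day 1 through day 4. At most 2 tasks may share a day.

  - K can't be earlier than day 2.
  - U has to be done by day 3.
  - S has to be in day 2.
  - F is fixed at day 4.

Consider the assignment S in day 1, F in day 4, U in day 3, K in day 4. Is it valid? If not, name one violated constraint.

No — it violates: S has to be in day 2

F is fixed at day 4 — holds.
U has to be done by day 3 — holds.
S has to be in day 2 — violated.
At most 2 tasks may share a day — holds.
K can't be earlier than day 2 — holds.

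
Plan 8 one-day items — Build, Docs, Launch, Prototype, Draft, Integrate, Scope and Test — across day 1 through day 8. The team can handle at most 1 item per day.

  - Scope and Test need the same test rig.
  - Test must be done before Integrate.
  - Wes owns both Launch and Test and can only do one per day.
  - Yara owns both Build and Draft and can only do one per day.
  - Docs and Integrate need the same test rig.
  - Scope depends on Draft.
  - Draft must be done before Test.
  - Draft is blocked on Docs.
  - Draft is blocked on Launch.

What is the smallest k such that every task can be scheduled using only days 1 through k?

8

The precedence chain requires at least 4 distinct days.
With at most 1 per day and 8 tasks, at least 8 days are needed.
8 works (last occupied day: day 8): for example Build in day 7; Scope in day 6; Launch in day 2; Integrate in day 5; Prototype in day 8; Test in day 4; Docs in day 1; Draft in day 3.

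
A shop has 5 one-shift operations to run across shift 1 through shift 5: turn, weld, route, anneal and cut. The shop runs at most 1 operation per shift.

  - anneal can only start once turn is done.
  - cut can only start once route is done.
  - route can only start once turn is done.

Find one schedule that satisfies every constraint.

turn in shift 1, route in shift 2, anneal in shift 3, weld in shift 5, cut in shift 4

Checking: route(shift 2) before cut(shift 4); turn(shift 1) before route(shift 2); turn(shift 1) before anneal(shift 3); max 1 per shift (cap 1).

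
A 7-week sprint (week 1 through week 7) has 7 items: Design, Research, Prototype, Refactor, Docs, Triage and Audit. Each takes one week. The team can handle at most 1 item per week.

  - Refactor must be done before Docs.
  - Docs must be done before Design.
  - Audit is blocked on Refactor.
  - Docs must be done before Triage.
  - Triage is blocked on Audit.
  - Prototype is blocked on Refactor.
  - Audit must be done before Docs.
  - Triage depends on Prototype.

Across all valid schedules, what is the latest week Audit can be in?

week 4

Precedence pushes Audit to at least week 2; downstream work caps Audit at week 5.
Audit at week 4 is achievable: Refactor -> week 1; Audit -> week 4; Design -> week 7; Research -> week 3; Triage -> week 6; Docs -> week 5; Prototype -> week 2.
Nothing later works — the capacity limit rule out every week after week 4.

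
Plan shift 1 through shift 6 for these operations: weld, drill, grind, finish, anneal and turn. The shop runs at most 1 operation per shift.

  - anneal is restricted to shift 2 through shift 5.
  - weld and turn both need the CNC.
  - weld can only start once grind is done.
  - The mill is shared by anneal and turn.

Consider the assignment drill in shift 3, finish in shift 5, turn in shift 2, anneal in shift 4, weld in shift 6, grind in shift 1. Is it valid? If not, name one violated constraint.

anneal is restricted to shift 2 through shift 5 — holds.
weld can only start once grind is done — holds.
weld and turn both need the CNC — holds.
The mill is shared by anneal and turn — holds.
The shop runs at most 1 operation per shift — holds.

Yes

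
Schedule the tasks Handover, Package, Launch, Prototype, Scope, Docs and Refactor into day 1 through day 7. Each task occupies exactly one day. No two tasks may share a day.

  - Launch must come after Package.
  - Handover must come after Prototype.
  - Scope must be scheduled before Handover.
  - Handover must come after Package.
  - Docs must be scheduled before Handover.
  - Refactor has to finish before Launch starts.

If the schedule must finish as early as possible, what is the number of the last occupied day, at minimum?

The precedence chain requires at least 2 distinct days.
With at most 1 per day and 7 tasks, at least 7 days are needed.
7 works (last occupied day: day 7): for example Refactor in day 6, Handover in day 5, Scope in day 3, Prototype in day 2, Launch in day 7, Docs in day 4, Package in day 1.

day 7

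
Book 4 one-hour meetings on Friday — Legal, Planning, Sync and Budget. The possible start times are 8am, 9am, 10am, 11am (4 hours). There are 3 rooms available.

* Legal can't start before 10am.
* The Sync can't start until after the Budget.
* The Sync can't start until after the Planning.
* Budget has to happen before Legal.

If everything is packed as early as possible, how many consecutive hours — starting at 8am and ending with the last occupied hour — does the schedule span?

The precedence chain requires at least 2 distinct hours.
With at most 3 per hour and 4 meetings, at least 2 hours are needed.
Legal can't be placed before 10am — that is hour 3 counting from 8am — so the schedule must run through at least 3 hours.
3 works (last occupied hour: 10am): for example Sync -> 9am, Legal -> 10am, Planning -> 8am, Budget -> 8am.

3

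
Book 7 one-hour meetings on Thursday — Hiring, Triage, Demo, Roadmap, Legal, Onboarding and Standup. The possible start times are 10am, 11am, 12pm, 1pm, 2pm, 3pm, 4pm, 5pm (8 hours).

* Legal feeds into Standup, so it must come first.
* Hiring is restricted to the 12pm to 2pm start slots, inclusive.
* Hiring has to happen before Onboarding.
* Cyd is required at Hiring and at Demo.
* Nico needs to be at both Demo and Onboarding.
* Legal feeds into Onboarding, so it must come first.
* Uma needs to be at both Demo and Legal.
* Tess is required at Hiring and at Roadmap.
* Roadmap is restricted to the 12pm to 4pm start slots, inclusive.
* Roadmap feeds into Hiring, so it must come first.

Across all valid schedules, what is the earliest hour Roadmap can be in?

12pm

Roadmap is available from 12pm; Roadmap's own window allows nothing later than 4pm; downstream work caps Roadmap at 1pm.
Roadmap at 12pm is achievable: Hiring=1pm, Roadmap=12pm, Demo=11am, Triage=10am, Standup=11am, Legal=10am, Onboarding=2pm.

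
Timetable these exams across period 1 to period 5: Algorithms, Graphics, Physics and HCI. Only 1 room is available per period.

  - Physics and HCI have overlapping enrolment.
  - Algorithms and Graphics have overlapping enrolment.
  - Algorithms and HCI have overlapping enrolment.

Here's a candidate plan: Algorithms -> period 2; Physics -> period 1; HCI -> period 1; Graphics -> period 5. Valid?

Algorithms and HCI have overlapping enrolment — holds.
Physics and HCI have overlapping enrolment — violated.
Only 1 room is available per period — violated.
Algorithms and Graphics have overlapping enrolment — holds.

No — it violates: Physics and HCI have overlapping enrolment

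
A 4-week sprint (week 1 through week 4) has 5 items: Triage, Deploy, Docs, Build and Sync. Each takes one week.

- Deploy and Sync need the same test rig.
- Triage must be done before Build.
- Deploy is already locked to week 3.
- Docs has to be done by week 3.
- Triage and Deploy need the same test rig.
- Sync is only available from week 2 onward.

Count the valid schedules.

30

Splitting on Triage: it can be week 1 (18), week 2 (12). Listing each branch's schedules as (Deploy, Docs, Build, Sync) by week number:
Triage=week 1: (3,1,2,2) (3,1,2,4) (3,1,3,2) (3,1,3,4) (3,1,4,2) (3,1,4,4) (3,2,2,2) (3,2,2,4) (3,2,3,2) (3,2,3,4) (3,2,4,2) (3,2,4,4) (3,3,2,2) (3,3,2,4) (3,3,3,2) (3,3,3,4) (3,3,4,2) (3,3,4,4) — 18.
Triage=week 2: (3,1,3,2) (3,1,3,4) (3,1,4,2) (3,1,4,4) (3,2,3,2) (3,2,3,4) (3,2,4,2) (3,2,4,4) (3,3,3,2) (3,3,3,4) (3,3,4,2) (3,3,4,4) — 12.
Summing: 18 + 12 = 30.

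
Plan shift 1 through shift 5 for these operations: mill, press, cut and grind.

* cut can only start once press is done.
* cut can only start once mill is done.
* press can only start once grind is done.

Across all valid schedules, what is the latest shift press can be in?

shift 4

Precedence pushes press to at least shift 2; downstream work caps press at shift 4.
press at shift 4 is achievable: cut -> shift 5; mill -> shift 1; grind -> shift 1; press -> shift 4.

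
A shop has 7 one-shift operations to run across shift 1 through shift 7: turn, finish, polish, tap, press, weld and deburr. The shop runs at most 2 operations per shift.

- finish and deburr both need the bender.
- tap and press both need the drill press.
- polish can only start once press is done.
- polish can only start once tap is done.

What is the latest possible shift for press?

shift 6

Downstream work caps press at shift 6.
press at shift 6 is achievable: weld=shift 2; turn=shift 1; tap=shift 1; polish=shift 7; finish=shift 2; press=shift 6; deburr=shift 3.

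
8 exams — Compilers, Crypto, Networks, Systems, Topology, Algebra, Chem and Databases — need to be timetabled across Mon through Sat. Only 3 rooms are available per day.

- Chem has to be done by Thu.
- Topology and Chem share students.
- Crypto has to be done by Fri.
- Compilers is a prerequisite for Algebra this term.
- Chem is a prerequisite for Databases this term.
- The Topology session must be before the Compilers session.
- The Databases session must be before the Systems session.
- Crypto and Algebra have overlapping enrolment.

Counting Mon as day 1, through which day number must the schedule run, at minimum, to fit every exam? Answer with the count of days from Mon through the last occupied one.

The precedence chain requires at least 3 distinct days.
With at most 3 per day and 8 exams, at least 3 days are needed.
Could 3 days be enough, i.e. nothing placed later than Wed? No: Chem's window within 3 days is {Mon, Tue, Wed}; Systems must come after Databases (at Mon or later) → {Tue, Wed}; Databases must come before Systems (at Wed or earlier) → {Mon, Tue}; Databases must come after Chem (at Mon or later) → {Tue}; Chem must come before Databases (at Tue or earlier) → {Mon}; Compilers must come after Topology (at Mon or later) → {Tue, Wed}; Topology must come before Compilers (at Wed or earlier) → {Mon, Tue}; Algebra must come after Compilers (at Tue or later) → {Wed}; Compilers must come before Algebra (at Wed or earlier) → {Tue}; Topology can't share with Chem (Mon) → {Tue}; Compilers must come after Topology (at Tue or later) → nothing is left.
So 3 days is not enough.
4 works (last occupied day: Thu): for example Crypto in Mon, Databases in Wed, Compilers in Tue, Chem in Tue, Algebra in Wed, Systems in Thu, Topology in Mon, Networks in Mon.

4 days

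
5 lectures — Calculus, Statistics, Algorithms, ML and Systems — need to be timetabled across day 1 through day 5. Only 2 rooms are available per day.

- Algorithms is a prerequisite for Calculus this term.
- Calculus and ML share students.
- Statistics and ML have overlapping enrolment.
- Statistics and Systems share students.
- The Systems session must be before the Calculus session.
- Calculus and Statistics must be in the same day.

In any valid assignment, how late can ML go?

ML at day 5 is achievable: Algorithms in day 1, ML in day 5, Systems in day 1, Calculus in day 2, Statistics in day 2.

day 5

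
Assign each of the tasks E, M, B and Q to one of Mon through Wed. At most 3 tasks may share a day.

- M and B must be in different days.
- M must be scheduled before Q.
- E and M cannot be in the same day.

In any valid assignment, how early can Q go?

Tue

Precedence pushes Q to at least Tue.
Q at Tue is achievable: B=Tue; Q=Tue; E=Tue; M=Mon.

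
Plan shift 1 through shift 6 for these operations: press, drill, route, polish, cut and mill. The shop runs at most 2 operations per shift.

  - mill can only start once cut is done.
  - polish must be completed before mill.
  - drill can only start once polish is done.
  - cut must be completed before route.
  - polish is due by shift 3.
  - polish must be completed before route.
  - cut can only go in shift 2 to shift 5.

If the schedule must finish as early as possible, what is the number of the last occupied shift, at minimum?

The precedence chain requires at least 2 distinct shifts.
With at most 2 per shift and 6 operations, at least 3 shifts are needed.
Propagating the time windows through the other constraints, route can't land before shift 3, so the schedule must run through at least shift 3.
3 works (last occupied shift: shift 3): for example drill in shift 2; route in shift 3; mill in shift 3; polish in shift 1; press in shift 1; cut in shift 2.

3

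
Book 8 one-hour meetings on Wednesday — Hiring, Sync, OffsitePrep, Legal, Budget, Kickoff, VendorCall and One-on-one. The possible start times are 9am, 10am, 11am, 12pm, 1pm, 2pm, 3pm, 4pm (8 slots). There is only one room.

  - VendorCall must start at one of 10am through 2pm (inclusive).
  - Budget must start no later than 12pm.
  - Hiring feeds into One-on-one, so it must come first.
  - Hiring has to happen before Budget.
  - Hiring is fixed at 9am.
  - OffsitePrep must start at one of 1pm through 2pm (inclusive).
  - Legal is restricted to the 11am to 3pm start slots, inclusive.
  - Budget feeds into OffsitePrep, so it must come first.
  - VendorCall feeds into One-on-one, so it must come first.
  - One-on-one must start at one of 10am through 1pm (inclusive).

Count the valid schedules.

Splitting on OffsitePrep: it can be 1pm (12), 2pm (32). Listing each branch's schedules as (Hiring, Sync, Legal, Budget, Kickoff, VendorCall, One-on-one):
OffsitePrep=1pm: (9am,2pm,3pm,10am,4pm,11am,12pm) (9am,2pm,3pm,11am,4pm,10am,12pm) (9am,2pm,3pm,12pm,4pm,10am,11am) (9am,3pm,2pm,10am,4pm,11am,12pm) (9am,3pm,2pm,11am,4pm,10am,12pm) (9am,3pm,2pm,12pm,4pm,10am,11am) (9am,4pm,2pm,10am,3pm,11am,12pm) (9am,4pm,2pm,11am,3pm,10am,12pm) (9am,4pm,2pm,12pm,3pm,10am,11am) (9am,4pm,3pm,10am,2pm,11am,12pm) (9am,4pm,3pm,11am,2pm,10am,12pm) (9am,4pm,3pm,12pm,2pm,10am,11am) — 12.
OffsitePrep=2pm: (9am,10am,3pm,11am,4pm,12pm,1pm) (9am,10am,3pm,12pm,4pm,11am,1pm) (9am,11am,3pm,10am,4pm,12pm,1pm) (9am,11am,3pm,12pm,4pm,10am,1pm) (9am,12pm,3pm,10am,4pm,11am,1pm) (9am,12pm,3pm,11am,4pm,10am,1pm) (9am,1pm,3pm,10am,4pm,11am,12pm) (9am,1pm,3pm,11am,4pm,10am,12pm) (9am,1pm,3pm,12pm,4pm,10am,11am) (9am,3pm,11am,10am,4pm,12pm,1pm) (9am,3pm,11am,12pm,4pm,10am,1pm) (9am,3pm,12pm,10am,4pm,11am,1pm) (9am,3pm,12pm,11am,4pm,10am,1pm) (9am,3pm,1pm,10am,4pm,11am,12pm) (9am,3pm,1pm,11am,4pm,10am,12pm) (9am,3pm,1pm,12pm,4pm,10am,11am) (9am,4pm,11am,10am,3pm,12pm,1pm) (9am,4pm,11am,12pm,3pm,10am,1pm) (9am,4pm,12pm,10am,3pm,11am,1pm) (9am,4pm,12pm,11am,3pm,10am,1pm) (9am,4pm,1pm,10am,3pm,11am,12pm) (9am,4pm,1pm,11am,3pm,10am,12pm) (9am,4pm,1pm,12pm,3pm,10am,11am) (9am,4pm,3pm,10am,11am,12pm,1pm) (9am,4pm,3pm,10am,12pm,11am,1pm) (9am,4pm,3pm,10am,1pm,11am,12pm) (9am,4pm,3pm,11am,10am,12pm,1pm) (9am,4pm,3pm,11am,12pm,10am,1pm) (9am,4pm,3pm,11am,1pm,10am,12pm) (9am,4pm,3pm,12pm,10am,11am,1pm) (9am,4pm,3pm,12pm,11am,10am,1pm) (9am,4pm,3pm,12pm,1pm,10am,11am) — 32.
Summing: 12 + 32 = 44.

44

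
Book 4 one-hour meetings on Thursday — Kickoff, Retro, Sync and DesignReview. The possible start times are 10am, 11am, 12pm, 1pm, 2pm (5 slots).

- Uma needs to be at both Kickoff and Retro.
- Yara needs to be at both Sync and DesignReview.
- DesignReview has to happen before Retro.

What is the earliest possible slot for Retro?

11am

Precedence pushes Retro to at least 11am.
Retro at 11am is achievable: Sync=11am, Kickoff=10am, Retro=11am, DesignReview=10am.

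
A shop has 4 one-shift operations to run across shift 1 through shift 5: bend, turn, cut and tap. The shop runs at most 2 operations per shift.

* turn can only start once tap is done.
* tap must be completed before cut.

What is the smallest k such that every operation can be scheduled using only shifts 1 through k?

2 shifts

The precedence chain requires at least 2 distinct shifts.
With at most 2 per shift and 4 operations, at least 2 shifts are needed.
2 works (last occupied shift: shift 2): for example cut -> shift 2; bend -> shift 1; tap -> shift 1; turn -> shift 2.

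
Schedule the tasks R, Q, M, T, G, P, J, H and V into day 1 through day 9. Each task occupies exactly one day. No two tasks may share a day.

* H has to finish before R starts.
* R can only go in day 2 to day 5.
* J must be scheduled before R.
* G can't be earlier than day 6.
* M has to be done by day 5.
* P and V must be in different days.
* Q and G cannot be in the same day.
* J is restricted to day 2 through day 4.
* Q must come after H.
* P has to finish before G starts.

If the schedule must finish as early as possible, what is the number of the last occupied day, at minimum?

9

The precedence chain requires at least 2 distinct days.
With at most 1 per day and 9 tasks, at least 9 days are needed.
G can't be placed before day 6, so the schedule must run through at least day 6.
9 works (last occupied day: day 9): for example G in day 6, Q in day 7, V in day 9, T in day 8, J in day 2, M in day 4, P in day 5, H in day 1, R in day 3.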